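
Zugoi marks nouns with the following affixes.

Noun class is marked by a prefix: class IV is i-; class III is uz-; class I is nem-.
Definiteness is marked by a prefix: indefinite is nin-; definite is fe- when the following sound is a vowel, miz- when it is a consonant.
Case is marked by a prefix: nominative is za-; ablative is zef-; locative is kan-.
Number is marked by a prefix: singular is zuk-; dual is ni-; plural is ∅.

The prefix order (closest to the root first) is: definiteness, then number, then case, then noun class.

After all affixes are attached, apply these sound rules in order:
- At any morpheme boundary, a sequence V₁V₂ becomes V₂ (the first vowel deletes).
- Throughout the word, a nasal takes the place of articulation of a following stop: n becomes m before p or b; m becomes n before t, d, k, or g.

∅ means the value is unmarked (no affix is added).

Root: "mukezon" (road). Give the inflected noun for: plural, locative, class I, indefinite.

Attach definiteness indefinite nin- → ninmukezon.
number = plural: zero marking, form stays ninmukezon.
Attach case locative kan- → kanninmukezon.
Attach noun class class I nem- → nemkanninmukezon.
Vowel deletion: no change.
Apply nasal assimilation: nemkanninmukezon → nenkanninmukezon.

nenkanninmukezon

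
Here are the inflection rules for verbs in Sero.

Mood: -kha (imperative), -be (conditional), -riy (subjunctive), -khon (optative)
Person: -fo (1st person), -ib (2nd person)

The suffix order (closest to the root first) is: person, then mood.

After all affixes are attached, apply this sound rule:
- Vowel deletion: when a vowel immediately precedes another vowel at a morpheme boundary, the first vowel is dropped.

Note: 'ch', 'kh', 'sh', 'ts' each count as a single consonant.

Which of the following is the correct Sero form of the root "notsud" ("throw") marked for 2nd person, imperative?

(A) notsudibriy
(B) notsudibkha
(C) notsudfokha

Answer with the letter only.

Attach person 2nd person -ib → notsudib.
Attach mood imperative -kha → notsudibkha.
Vowel deletion: no change.
So the correct form is notsudibkha, option (B).
(C) notsudfokha is wrong: it uses 1st person instead of 2nd person for person.
(A) notsudibriy is wrong: it uses subjunctive instead of imperative for mood.

B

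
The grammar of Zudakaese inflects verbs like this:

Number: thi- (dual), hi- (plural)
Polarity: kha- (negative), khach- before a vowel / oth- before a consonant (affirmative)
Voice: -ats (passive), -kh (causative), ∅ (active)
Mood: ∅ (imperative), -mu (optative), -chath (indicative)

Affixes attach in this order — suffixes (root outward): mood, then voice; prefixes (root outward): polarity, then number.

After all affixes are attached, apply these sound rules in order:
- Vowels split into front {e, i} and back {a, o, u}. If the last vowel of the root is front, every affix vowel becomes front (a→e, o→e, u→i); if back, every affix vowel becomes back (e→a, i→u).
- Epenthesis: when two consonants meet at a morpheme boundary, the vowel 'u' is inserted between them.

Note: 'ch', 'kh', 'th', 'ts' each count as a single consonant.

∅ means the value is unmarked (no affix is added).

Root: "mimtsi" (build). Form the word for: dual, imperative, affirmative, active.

thiethumimtsi

mood = imperative: zero marking, form stays mimtsi.
voice = active: zero marking, form stays mimtsi.
Attach polarity affirmative oth- (before consonant 'm') → othmimtsi.
Attach number dual thi- → thiothmimtsi.
Apply vowel harmony: thiothmimtsi → thiethmimtsi.
Apply epenthesis: thiethmimtsi → thiethumimtsi.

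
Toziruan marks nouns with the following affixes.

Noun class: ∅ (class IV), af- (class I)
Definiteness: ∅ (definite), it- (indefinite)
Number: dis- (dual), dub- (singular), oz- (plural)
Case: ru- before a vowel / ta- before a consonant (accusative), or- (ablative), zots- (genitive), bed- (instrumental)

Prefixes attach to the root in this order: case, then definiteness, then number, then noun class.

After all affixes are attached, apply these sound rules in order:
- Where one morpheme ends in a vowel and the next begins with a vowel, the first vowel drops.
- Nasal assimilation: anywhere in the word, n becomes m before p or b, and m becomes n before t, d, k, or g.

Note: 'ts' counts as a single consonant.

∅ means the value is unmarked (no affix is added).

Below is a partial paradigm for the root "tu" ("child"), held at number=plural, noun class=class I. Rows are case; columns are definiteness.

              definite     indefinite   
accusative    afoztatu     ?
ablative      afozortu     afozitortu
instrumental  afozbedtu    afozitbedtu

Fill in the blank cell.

Attach case accusative ta- (before consonant 't') → tatu.
Attach definiteness indefinite it- → ittatu.
Attach number plural oz- → ozittatu.
Attach noun class class I af- → afozittatu.
Vowel deletion: no change.
Nasal assimilation: no change.

afozittatu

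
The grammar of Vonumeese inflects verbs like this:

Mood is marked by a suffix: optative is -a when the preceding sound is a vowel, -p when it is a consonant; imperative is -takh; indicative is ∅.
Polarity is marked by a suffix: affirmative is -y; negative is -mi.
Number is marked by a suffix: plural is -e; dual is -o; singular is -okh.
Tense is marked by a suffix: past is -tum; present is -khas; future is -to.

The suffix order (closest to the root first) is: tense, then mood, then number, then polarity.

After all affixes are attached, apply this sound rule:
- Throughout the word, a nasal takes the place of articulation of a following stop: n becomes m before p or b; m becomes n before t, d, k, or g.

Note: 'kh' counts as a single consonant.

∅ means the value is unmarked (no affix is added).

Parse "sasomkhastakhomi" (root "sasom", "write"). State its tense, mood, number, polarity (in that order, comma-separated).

Segment: sasom-khas-takh-o-mi.
tense: -khas → present.
mood: -takh → imperative.
number: -o → dual.
polarity: -mi → negative.

present, imperative, dual, negative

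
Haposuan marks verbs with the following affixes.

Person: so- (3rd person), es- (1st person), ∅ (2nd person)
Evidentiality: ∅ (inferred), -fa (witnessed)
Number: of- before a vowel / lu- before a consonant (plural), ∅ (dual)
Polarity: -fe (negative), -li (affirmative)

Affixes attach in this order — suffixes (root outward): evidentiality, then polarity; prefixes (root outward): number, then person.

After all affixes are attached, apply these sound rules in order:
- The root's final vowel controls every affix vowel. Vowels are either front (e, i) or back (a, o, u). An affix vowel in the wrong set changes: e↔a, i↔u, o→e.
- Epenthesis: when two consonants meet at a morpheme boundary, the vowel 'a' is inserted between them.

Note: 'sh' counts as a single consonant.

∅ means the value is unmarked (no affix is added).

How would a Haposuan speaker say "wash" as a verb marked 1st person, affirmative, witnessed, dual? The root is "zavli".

esazavlifeli

number = dual: zero marking, form stays zavli.
Attach evidentiality witnessed -fa → zavlifa.
Attach polarity affirmative -li → zavlifali.
Attach person 1st person es- → eszavlifali.
Apply vowel harmony: eszavlifali → eszavlifeli.
Apply epenthesis: eszavlifeli → esazavlifeli.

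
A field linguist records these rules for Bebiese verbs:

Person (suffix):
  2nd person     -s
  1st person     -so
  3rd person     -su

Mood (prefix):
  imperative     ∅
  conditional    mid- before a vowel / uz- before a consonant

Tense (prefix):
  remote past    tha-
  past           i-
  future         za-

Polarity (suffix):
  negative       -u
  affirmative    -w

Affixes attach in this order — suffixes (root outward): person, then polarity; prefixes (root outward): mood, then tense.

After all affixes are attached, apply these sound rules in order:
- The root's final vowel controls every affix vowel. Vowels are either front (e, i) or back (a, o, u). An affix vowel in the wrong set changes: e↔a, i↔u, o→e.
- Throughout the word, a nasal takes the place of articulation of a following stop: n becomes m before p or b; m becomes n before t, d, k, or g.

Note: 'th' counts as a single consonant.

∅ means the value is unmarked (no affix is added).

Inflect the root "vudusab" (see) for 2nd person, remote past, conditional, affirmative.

Attach person 2nd person -s → vudusabs.
Attach polarity affirmative -w → vudusabsw.
Attach mood conditional uz- (before consonant 'v') → uzvudusabsw.
Attach tense remote past tha- → thauzvudusabsw.
Vowel harmony: no change.
Nasal assimilation: no change.

thauzvudusabsw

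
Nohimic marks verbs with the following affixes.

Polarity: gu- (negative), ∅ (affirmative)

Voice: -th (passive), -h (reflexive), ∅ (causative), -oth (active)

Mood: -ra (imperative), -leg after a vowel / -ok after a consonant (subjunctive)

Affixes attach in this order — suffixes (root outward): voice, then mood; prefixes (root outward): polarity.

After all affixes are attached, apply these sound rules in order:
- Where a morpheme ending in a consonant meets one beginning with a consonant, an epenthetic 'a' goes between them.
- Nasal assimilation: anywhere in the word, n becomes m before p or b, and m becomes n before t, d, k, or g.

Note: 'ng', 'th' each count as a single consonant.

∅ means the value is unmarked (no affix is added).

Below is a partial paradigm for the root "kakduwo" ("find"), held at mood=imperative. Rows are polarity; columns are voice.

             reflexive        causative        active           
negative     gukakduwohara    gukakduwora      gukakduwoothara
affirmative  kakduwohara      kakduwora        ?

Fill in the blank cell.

kakduwoothara

polarity = affirmative: zero marking, form stays kakduwo.
Attach voice active -oth → kakduwooth.
Attach mood imperative -ra → kakduwoothra.
Apply epenthesis: kakduwoothra → kakduwoothara.
Nasal assimilation: no change.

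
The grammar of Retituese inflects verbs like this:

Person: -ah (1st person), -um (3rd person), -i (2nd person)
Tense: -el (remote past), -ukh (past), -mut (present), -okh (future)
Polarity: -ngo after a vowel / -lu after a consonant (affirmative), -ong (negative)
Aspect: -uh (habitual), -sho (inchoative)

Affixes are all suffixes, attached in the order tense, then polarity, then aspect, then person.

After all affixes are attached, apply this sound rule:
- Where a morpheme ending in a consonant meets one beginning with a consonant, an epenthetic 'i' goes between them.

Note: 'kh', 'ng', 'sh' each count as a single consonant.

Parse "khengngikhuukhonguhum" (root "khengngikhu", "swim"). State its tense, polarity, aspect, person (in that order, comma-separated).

past, negative, habitual, 3rd person

Segment: khengngikhu-ukh-ong-uh-um.
tense: -ukh → past.
polarity: -ong → negative.
aspect: -uh → habitual.
person: -um → 3rd person.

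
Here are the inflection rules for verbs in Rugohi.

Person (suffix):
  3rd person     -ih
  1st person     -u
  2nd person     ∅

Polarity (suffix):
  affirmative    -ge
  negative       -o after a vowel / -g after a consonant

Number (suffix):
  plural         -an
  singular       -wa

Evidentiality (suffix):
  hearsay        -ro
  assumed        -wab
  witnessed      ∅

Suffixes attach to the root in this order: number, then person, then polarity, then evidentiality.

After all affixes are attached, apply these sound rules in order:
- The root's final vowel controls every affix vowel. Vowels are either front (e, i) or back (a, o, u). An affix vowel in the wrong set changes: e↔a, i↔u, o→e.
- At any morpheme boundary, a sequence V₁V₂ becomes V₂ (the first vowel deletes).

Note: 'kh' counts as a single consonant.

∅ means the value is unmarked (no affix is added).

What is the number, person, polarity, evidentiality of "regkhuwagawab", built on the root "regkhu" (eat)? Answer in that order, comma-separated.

singular, 2nd person, affirmative, assumed

Segment: regkhu-wa-ge-wab.
number: -wa → singular.
person: ∅ → 2nd person.
polarity: -ge → affirmative.
evidentiality: -wab → assumed.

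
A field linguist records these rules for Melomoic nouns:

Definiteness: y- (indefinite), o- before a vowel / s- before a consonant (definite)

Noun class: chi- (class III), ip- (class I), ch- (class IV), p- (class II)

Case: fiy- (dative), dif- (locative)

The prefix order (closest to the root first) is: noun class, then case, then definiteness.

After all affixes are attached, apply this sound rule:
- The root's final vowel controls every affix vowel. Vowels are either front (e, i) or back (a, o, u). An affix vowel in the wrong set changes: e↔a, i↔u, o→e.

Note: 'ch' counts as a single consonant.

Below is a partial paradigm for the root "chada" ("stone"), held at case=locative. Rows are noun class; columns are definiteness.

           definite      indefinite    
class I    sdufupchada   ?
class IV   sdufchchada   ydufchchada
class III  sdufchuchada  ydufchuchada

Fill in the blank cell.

ydufupchada

Attach noun class class I ip- → ipchada.
Attach case locative dif- → difipchada.
Attach definiteness indefinite y- → ydifipchada.
Apply vowel harmony: ydifipchada → ydufupchada.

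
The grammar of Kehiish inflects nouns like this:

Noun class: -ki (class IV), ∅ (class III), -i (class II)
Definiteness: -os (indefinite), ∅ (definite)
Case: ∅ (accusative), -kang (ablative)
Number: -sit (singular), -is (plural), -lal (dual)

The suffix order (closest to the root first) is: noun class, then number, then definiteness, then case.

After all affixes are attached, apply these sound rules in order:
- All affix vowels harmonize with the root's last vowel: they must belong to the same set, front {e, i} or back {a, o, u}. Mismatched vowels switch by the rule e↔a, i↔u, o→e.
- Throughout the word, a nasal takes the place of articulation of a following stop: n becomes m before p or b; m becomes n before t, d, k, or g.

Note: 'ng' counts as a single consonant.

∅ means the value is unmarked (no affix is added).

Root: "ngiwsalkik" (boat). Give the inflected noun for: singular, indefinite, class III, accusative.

noun class = class III: zero marking, form stays ngiwsalkik.
Attach number singular -sit → ngiwsalkiksit.
Attach definiteness indefinite -os → ngiwsalkiksitos.
case = accusative: zero marking, form stays ngiwsalkiksitos.
Apply vowel harmony: ngiwsalkiksitos → ngiwsalkiksites.
Nasal assimilation: no change.

ngiwsalkiksites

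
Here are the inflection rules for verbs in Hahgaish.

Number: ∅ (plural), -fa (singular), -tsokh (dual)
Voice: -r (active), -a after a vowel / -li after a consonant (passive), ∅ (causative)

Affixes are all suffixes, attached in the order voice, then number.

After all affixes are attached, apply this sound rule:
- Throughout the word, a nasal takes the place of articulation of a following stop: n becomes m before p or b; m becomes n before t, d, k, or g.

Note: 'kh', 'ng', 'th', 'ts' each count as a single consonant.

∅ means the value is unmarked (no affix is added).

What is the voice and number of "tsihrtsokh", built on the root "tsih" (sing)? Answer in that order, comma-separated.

active, dual

Segment: tsih-r-tsokh.
voice: -r → active.
number: -tsokh → dual.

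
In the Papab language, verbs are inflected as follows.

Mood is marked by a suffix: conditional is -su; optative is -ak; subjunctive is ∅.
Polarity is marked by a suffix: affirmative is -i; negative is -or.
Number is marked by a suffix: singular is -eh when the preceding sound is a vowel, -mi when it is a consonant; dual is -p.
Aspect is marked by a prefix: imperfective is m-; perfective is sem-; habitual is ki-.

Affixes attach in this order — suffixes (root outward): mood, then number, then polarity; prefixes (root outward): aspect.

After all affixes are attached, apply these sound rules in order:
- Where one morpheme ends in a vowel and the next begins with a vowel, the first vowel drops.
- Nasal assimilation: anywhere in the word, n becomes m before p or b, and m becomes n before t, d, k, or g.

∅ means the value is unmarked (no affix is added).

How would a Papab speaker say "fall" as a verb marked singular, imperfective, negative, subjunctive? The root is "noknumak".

mood = subjunctive: zero marking, form stays noknumak.
Attach number singular -mi (after consonant 'k') → noknumakmi.
Attach polarity negative -or → noknumakmior.
Attach aspect imperfective m- → mnoknumakmior.
Apply vowel deletion: mnoknumakmior → mnoknumakmor.
Nasal assimilation: no change.

mnoknumakmor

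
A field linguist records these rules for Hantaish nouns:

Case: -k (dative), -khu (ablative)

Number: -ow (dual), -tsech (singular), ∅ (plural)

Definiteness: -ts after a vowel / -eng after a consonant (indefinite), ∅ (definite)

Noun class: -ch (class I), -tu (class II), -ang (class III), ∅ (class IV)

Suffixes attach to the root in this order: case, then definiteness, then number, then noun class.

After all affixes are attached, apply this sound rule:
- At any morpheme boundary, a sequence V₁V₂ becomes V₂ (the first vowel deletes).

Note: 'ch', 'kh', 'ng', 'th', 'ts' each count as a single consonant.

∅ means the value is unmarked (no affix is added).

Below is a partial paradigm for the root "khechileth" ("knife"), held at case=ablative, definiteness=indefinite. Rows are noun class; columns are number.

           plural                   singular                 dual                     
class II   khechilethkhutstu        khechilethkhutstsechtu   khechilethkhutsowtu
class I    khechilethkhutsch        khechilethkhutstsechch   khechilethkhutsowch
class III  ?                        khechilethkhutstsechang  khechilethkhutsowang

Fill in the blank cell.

Attach case ablative -khu → khechilethkhu.
Attach definiteness indefinite -ts (after vowel 'u') → khechilethkhuts.
number = plural: zero marking, form stays khechilethkhuts.
Attach noun class class III -ang → khechilethkhutsang.
Vowel deletion: no change.

khechilethkhutsang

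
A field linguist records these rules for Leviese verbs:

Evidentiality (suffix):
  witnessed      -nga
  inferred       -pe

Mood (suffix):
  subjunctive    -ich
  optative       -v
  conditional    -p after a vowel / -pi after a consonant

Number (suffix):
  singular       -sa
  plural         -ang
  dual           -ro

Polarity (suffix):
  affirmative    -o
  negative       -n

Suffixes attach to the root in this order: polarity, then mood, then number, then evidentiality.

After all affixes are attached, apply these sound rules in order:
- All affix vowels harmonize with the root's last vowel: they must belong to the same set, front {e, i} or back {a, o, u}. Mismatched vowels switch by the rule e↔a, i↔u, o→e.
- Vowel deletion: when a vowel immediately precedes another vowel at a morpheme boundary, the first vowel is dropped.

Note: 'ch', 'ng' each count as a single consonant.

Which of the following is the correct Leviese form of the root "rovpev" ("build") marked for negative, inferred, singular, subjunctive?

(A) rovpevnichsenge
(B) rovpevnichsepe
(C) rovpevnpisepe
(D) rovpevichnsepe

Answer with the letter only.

B

Attach polarity negative -n → rovpevn.
Attach mood subjunctive -ich → rovpevnich.
Attach number singular -sa → rovpevnichsa.
Attach evidentiality inferred -pe → rovpevnichsape.
Apply vowel harmony: rovpevnichsape → rovpevnichsepe.
Vowel deletion: no change.
So the correct form is rovpevnichsepe, option (B).
(A) rovpevnichsenge is wrong: it uses witnessed instead of inferred for evidentiality.
(C) rovpevnpisepe is wrong: it uses conditional instead of subjunctive for mood.
(D) rovpevichnsepe is wrong: it has the affixes in the wrong order.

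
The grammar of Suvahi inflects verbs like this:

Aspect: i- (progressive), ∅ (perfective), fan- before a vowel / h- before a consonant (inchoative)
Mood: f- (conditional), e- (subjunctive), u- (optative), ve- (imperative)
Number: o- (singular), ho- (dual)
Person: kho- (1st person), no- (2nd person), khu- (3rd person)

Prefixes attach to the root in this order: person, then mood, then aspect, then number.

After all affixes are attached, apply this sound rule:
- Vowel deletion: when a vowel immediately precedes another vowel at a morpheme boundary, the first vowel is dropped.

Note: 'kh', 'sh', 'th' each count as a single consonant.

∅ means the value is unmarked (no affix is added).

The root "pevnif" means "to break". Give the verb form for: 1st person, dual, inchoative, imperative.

hohvekhopevnif

Attach person 1st person kho- → khopevnif.
Attach mood imperative ve- → vekhopevnif.
Attach aspect inchoative h- (before consonant 'v') → hvekhopevnif.
Attach number dual ho- → hohvekhopevnif.
Vowel deletion: no change.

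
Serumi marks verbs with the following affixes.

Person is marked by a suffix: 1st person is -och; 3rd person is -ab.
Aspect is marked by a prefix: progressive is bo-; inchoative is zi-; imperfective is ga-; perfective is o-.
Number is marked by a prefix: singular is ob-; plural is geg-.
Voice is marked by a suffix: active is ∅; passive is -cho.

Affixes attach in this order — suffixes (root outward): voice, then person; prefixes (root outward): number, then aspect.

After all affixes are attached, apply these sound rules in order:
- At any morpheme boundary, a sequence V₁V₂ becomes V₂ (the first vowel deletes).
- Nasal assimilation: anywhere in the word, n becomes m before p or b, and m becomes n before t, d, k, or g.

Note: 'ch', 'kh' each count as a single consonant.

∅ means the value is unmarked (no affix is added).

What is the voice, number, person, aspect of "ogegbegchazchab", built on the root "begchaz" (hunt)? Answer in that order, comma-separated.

Segment: o-geg-begchaz-cho-ab.
voice: -cho → passive.
number: geg- → plural.
person: -ab → 3rd person.
aspect: o- → perfective.

passive, plural, 3rd person, perfective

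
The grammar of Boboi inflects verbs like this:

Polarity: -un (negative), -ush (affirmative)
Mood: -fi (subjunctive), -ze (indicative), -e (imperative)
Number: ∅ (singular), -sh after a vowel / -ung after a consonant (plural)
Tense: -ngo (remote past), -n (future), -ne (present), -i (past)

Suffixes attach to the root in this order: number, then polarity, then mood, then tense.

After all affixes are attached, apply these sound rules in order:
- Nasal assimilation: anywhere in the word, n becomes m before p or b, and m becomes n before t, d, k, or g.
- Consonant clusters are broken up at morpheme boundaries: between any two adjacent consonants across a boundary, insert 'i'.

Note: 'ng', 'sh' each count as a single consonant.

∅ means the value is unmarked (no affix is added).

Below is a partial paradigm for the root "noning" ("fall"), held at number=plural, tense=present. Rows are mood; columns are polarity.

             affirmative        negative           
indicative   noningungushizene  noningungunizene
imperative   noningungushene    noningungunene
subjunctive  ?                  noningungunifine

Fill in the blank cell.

Attach number plural -ung (after consonant 'ng') → noningung.
Attach polarity affirmative -ush → noningungush.
Attach mood subjunctive -fi → noningungushfi.
Attach tense present -ne → noningungushfine.
Nasal assimilation: no change.
Apply epenthesis: noningungushfine → noningungushifine.

noningungushifine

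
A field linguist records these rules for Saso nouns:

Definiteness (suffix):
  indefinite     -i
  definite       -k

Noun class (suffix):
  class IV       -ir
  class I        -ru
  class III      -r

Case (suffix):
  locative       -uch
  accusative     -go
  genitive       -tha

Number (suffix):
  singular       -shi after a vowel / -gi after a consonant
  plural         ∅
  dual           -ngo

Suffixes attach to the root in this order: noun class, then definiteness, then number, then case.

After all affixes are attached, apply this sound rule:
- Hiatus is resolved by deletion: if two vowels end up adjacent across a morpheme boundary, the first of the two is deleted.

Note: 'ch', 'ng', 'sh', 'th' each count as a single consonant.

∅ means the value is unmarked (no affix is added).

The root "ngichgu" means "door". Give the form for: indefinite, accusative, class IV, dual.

ngichgiringogo

Attach noun class class IV -ir → ngichguir.
Attach definiteness indefinite -i → ngichguiri.
Attach number dual -ngo → ngichguiringo.
Attach case accusative -go → ngichguiringogo.
Apply vowel deletion: ngichguiringogo → ngichgiringogo.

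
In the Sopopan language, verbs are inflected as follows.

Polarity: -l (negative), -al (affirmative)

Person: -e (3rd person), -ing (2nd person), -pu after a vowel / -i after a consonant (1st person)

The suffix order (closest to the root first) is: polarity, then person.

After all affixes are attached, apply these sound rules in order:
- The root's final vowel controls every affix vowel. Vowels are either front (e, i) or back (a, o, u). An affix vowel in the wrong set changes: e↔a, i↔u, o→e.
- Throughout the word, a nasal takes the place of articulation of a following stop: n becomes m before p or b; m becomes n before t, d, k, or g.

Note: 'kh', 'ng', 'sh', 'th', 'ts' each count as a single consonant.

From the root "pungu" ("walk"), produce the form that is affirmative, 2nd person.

Attach polarity affirmative -al → pungual.
Attach person 2nd person -ing → pungualing.
Apply vowel harmony: pungualing → pungualung.
Nasal assimilation: no change.

pungualung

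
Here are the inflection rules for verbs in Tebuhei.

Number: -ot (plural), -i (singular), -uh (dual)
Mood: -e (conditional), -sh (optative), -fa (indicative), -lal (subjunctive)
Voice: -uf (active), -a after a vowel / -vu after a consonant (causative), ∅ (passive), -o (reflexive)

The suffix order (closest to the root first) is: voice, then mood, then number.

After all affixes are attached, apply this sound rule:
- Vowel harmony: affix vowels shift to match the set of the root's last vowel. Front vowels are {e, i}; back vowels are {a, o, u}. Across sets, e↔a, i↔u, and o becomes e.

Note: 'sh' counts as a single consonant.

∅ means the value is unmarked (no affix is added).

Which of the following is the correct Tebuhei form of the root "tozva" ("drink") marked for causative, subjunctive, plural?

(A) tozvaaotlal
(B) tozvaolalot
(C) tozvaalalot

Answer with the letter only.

C

Attach voice causative -a (after vowel 'a') → tozvaa.
Attach mood subjunctive -lal → tozvaalal.
Attach number plural -ot → tozvaalalot.
Vowel harmony: no change.
So the correct form is tozvaalalot, option (C).
(B) tozvaolalot is wrong: it uses reflexive instead of causative for voice.
(A) tozvaaotlal is wrong: it has the affixes in the wrong order.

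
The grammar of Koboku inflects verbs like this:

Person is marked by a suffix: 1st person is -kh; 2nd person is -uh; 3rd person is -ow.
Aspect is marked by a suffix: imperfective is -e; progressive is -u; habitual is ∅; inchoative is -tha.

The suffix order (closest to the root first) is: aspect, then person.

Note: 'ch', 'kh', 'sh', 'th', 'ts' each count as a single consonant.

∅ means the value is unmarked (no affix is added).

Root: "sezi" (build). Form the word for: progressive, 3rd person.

Attach aspect progressive -u → seziu.
Attach person 3rd person -ow → seziuow.

seziuow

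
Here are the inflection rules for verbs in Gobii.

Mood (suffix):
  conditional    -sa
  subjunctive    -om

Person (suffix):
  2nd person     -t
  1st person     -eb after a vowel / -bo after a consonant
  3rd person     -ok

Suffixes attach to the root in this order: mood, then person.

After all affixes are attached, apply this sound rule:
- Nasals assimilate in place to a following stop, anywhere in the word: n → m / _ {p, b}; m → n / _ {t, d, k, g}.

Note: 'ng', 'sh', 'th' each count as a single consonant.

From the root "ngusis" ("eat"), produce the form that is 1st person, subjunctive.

Attach mood subjunctive -om → ngusisom.
Attach person 1st person -bo (after consonant 'm') → ngusisombo.
Nasal assimilation: no change.

ngusisombo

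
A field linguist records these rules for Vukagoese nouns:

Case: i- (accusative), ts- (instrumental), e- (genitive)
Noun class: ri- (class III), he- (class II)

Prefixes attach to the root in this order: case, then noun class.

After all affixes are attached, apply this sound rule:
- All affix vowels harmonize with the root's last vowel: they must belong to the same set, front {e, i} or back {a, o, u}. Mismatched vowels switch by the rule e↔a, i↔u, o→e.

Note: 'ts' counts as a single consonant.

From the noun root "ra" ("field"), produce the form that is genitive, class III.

ruara

Attach case genitive e- → era.
Attach noun class class III ri- → riera.
Apply vowel harmony: riera → ruara.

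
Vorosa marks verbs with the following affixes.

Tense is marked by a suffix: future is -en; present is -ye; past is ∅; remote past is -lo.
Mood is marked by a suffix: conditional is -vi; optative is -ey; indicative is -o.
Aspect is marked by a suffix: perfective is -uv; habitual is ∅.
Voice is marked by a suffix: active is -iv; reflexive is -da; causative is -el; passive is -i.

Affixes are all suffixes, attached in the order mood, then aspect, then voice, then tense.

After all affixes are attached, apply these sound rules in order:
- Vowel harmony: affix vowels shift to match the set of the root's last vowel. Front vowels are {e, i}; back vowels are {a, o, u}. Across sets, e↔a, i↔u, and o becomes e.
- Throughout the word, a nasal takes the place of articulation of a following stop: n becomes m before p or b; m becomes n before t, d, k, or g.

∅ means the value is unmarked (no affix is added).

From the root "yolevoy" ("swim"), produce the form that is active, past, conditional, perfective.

Attach mood conditional -vi → yolevoyvi.
Attach aspect perfective -uv → yolevoyviuv.
Attach voice active -iv → yolevoyviuviv.
tense = past: zero marking, form stays yolevoyviuviv.
Apply vowel harmony: yolevoyviuviv → yolevoyvuuvuv.
Nasal assimilation: no change.

yolevoyvuuvuv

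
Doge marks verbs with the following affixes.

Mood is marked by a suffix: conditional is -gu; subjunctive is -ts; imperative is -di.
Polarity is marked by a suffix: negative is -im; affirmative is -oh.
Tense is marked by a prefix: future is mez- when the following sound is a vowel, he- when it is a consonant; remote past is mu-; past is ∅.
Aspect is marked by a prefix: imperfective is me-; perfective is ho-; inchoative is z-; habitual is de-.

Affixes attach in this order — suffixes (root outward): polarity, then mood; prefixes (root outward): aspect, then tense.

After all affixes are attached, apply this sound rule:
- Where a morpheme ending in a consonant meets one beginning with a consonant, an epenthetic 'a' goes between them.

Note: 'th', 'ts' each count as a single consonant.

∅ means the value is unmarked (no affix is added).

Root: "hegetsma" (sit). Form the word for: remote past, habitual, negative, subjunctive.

Attach polarity negative -im → hegetsmaim.
Attach mood subjunctive -ts → hegetsmaimts.
Attach aspect habitual de- → dehegetsmaimts.
Attach tense remote past mu- → mudehegetsmaimts.
Apply epenthesis: mudehegetsmaimts → mudehegetsmaimats.

mudehegetsmaimats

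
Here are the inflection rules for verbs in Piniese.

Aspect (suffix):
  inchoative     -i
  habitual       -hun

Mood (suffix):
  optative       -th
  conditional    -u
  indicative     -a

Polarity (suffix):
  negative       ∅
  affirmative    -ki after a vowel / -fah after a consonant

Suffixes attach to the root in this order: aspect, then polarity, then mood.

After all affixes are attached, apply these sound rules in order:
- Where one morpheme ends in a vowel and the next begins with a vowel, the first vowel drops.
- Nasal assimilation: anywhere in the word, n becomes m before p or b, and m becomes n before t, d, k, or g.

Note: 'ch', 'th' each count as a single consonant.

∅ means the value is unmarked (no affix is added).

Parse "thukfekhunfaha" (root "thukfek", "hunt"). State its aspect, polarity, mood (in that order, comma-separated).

habitual, affirmative, indicative

Segment: thukfek-hun-fah-a.
aspect: -hun → habitual.
polarity: -ki/fah → affirmative.
mood: -a → indicative.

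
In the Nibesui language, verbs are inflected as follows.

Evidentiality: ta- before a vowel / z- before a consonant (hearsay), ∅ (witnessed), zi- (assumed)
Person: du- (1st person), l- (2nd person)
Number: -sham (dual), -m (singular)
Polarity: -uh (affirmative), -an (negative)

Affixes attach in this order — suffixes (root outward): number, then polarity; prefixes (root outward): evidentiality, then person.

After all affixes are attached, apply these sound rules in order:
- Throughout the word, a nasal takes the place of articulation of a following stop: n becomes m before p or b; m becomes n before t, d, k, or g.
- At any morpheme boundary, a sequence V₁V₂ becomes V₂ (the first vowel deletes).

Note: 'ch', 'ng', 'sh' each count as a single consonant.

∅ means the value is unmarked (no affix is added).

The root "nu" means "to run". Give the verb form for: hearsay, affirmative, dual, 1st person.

Attach evidentiality hearsay z- (before consonant 'n') → znu.
Attach person 1st person du- → duznu.
Attach number dual -sham → duznusham.
Attach polarity affirmative -uh → duznushamuh.
Nasal assimilation: no change.
Vowel deletion: no change.

duznushamuh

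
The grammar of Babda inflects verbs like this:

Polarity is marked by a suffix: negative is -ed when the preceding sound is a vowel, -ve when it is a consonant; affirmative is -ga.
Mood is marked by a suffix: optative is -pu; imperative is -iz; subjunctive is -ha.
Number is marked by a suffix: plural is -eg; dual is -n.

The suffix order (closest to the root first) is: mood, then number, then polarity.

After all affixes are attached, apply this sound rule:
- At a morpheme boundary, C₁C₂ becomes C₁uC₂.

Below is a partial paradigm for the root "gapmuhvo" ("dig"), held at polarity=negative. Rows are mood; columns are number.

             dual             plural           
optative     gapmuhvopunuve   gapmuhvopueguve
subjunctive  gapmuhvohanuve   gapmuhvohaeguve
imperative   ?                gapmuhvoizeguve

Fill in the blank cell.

Attach mood imperative -iz → gapmuhvoiz.
Attach number dual -n → gapmuhvoizn.
Attach polarity negative -ve (after consonant 'n') → gapmuhvoiznve.
Apply epenthesis: gapmuhvoiznve → gapmuhvoizunuve.

gapmuhvoizunuve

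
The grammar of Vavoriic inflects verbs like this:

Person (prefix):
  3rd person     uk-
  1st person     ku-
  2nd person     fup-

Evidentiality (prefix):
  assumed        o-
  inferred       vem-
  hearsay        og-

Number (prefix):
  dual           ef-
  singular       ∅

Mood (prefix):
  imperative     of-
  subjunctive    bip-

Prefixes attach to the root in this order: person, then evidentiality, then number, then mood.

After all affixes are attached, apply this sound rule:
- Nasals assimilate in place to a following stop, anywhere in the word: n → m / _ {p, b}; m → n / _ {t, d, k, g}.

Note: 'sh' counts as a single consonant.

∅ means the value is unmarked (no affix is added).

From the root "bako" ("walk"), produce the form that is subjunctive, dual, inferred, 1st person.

Attach person 1st person ku- → kubako.
Attach evidentiality inferred vem- → vemkubako.
Attach number dual ef- → efvemkubako.
Attach mood subjunctive bip- → bipefvemkubako.
Apply nasal assimilation: bipefvemkubako → bipefvenkubako.

bipefvenkubako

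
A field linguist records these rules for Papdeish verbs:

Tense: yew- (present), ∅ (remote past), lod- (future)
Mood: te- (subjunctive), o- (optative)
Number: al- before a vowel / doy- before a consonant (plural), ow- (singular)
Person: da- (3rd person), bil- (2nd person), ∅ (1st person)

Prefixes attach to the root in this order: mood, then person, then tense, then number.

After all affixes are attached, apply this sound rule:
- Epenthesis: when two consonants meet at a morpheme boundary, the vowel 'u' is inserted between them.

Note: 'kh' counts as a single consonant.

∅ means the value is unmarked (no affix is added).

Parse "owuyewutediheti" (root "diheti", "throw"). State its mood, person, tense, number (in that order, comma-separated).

subjunctive, 1st person, present, singular

Segment: ow-yew-te-diheti.
mood: te- → subjunctive.
person: ∅ → 1st person.
tense: yew- → present.
number: ow- → singular.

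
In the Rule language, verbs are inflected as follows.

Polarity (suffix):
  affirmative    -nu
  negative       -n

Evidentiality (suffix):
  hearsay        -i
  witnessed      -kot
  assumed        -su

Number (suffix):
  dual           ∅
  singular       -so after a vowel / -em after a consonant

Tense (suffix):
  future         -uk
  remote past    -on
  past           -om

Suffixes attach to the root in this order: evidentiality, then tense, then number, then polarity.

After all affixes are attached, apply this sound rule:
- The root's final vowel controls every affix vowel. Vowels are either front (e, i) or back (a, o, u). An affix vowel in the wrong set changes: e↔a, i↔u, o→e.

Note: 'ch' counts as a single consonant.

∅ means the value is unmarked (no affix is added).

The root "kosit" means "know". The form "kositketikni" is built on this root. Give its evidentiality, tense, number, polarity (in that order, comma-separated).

witnessed, future, dual, affirmative

Segment: kosit-kot-uk-nu.
evidentiality: -kot → witnessed.
tense: -uk → future.
number: ∅ → dual.
polarity: -nu → affirmative.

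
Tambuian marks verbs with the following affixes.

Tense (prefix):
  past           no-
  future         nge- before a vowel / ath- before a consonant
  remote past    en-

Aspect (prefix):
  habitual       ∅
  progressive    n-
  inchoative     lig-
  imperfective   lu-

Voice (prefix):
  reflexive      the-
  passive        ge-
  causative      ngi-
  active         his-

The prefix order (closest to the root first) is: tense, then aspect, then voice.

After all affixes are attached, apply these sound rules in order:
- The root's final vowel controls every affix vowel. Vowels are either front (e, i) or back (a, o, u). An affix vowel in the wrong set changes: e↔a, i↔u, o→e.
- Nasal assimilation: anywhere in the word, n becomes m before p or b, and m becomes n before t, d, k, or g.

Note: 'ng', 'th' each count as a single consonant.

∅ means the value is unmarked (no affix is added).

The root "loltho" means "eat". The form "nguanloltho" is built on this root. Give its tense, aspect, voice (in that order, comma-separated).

Segment: ngi-en-loltho.
tense: en- → remote past.
aspect: ∅ → habitual.
voice: ngi- → causative.

remote past, habitual, causative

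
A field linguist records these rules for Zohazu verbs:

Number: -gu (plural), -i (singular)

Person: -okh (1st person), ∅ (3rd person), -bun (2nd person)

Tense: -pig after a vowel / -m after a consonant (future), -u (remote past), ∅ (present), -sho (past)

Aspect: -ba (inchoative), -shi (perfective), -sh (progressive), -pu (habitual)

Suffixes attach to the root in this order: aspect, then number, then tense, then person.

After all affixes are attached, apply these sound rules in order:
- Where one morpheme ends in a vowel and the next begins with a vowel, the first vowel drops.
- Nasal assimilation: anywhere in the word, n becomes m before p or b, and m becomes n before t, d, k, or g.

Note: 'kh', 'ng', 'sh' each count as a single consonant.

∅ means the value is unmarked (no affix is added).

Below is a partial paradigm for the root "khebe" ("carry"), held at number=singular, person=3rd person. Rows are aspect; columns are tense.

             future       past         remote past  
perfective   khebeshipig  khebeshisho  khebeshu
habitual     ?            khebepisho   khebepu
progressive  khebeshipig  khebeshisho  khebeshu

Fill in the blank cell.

khebepipig

Attach aspect habitual -pu → khebepu.
Attach number singular -i → khebepui.
Attach tense future -pig (after vowel 'i') → khebepuipig.
person = 3rd person: zero marking, form stays khebepuipig.
Apply vowel deletion: khebepuipig → khebepipig.
Nasal assimilation: no change.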